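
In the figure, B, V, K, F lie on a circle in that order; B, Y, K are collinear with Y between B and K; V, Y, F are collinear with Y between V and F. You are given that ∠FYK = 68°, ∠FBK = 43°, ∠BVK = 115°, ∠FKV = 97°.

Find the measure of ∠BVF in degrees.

∠BVF = 72°

1. ∠BYF = 112°  [linear pair at Y on BK]
2. ∠BFV = 25°  [△BYF]
3. ∠FBV = 83°  [cyclic BVKF, opposite ∠B+∠K]
4. ∠BVF = 72°  [△BVF]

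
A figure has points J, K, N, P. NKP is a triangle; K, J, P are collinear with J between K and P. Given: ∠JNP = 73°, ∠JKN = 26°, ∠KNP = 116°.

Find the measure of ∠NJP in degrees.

1. ∠NKP = 26°  [J on ray KP]
2. ∠KPN = 38°  [△NKP]
3. ∠JPN = 38°  [J on ray PK]
4. ∠NJP = 69°  [△NJP]

∠NJP = 69°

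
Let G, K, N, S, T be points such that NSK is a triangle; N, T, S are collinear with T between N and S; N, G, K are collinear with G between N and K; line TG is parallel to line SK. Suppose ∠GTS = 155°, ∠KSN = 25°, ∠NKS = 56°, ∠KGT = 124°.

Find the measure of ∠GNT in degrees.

1. ∠GTN = 25°  [linear pair at T on NS]
2. ∠NGT = 56°  [TG∥SK, corresponding at G]
3. ∠GNT = 99°  [△NTG]

∠GNT = 99°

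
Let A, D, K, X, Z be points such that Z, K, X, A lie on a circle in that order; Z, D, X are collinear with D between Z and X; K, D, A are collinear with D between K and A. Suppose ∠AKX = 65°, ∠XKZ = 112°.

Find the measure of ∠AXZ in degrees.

1. ∠AZX = 65°  [same arc XA]
2. ∠XAZ = 68°  [cyclic ZKXA, opposite ∠K+∠A]
3. ∠AXZ = 47°  [△ZXA]

∠AXZ = 47°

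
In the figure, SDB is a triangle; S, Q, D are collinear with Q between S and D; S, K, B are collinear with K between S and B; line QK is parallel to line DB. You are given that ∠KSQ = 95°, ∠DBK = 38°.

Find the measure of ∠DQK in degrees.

∠DQK = 133°

1. ∠BSD = 95°  [Q on SD, K on SB]
2. ∠DBS = 38°  [K on ray BS]
3. ∠BDS = 47°  [△SDB]
4. ∠KQS = 47°  [QK∥DB, corresponding at Q]
5. ∠DQK = 133°  [linear pair at Q on SD]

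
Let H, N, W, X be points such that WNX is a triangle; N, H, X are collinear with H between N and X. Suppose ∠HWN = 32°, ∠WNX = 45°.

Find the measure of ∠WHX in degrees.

1. ∠HNW = 45°  [H on ray NX]
2. ∠NHW = 103°  [△WNH]
3. ∠WHX = 77°  [linear pair at H on NX]

∠WHX = 77°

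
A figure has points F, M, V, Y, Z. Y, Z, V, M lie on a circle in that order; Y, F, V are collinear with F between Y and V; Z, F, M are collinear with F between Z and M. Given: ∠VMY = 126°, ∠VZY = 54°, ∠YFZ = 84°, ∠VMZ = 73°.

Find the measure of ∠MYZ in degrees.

1. ∠MFV = 84°  [vertical angles at F]
2. ∠VYZ = 73°  [same arc ZV]
3. ∠MVY = 23°  [△VFM]
4. ∠MFY = 96°  [linear pair at F on YV]
5. ∠MZY = 23°  [△YFZ]
6. ∠MYV = 31°  [△YVM]
7. ∠YMZ = 53°  [△YFM]
8. ∠MYZ = 104°  [△YZM]

∠MYZ = 104°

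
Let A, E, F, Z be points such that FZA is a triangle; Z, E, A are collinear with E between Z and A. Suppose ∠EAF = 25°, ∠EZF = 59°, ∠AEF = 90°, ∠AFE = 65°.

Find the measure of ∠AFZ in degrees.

1. ∠FAZ = 25°  [E on ray AZ]
2. ∠AZF = 59°  [E on ray ZA]
3. ∠AFZ = 96°  [△FZA]

∠AFZ = 96°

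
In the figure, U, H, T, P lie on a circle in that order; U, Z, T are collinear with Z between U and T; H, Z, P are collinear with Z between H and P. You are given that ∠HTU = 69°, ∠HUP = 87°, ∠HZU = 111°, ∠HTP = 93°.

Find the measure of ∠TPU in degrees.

1. ∠HPU = 69°  [same arc UH]
2. ∠PHU = 24°  [△UHP]
3. ∠HUT = 45°  [△UZH]
4. ∠THU = 66°  [△UHT]
5. ∠TPU = 114°  [cyclic UHTP, opposite ∠H+∠P]

∠TPU = 114°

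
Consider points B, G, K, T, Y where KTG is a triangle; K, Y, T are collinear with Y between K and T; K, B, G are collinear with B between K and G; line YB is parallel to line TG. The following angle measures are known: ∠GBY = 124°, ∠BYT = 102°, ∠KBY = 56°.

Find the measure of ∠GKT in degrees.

∠GKT = 46°

1. ∠BYK = 78°  [linear pair at Y on KT]
2. ∠BKY = 46°  [△KYB]
3. ∠GKT = 46°  [Y on KT, B on KG]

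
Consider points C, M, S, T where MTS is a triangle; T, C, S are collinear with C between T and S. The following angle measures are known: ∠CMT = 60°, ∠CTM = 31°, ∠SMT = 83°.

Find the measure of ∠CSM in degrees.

1. ∠MTS = 31°  [C on ray TS]
2. ∠MST = 66°  [△MTS]
3. ∠CSM = 66°  [C on ray ST]

∠CSM = 66°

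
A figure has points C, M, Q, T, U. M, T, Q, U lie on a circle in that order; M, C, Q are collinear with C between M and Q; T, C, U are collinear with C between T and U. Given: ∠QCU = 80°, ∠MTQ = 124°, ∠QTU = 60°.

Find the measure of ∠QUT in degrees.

1. ∠MUQ = 56°  [cyclic MTQU, opposite ∠T+∠U]
2. ∠QMU = 60°  [same arc QU]
3. ∠MQU = 64°  [△MQU]
4. ∠QUT = 36°  [△QCU]

∠QUT = 36°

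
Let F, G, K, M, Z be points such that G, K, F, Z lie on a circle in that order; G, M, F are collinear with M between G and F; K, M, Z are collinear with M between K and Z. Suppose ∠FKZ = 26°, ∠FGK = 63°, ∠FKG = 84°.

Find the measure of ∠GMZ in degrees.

1. ∠FGZ = 26°  [same arc FZ]
2. ∠FZK = 63°  [same arc KF]
3. ∠FZG = 96°  [cyclic GKFZ, opposite ∠K+∠Z]
4. ∠GFZ = 58°  [△GFZ]
5. ∠FMZ = 59°  [△FMZ]
6. ∠GMZ = 121°  [linear pair at M on GF]

∠GMZ = 121°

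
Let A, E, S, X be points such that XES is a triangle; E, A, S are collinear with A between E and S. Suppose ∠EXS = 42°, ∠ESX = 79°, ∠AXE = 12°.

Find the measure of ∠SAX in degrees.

∠SAX = 71°

1. ∠SEX = 59°  [△XES]
2. ∠AEX = 59°  [A on ray ES]
3. ∠EAX = 109°  [△XEA]
4. ∠SAX = 71°  [linear pair at A on ES]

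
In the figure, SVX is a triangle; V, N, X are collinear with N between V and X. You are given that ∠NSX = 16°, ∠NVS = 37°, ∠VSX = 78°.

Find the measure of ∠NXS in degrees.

∠NXS = 65°

1. ∠SVX = 37°  [N on ray VX]
2. ∠SXV = 65°  [△SVX]
3. ∠NXS = 65°  [N on ray XV]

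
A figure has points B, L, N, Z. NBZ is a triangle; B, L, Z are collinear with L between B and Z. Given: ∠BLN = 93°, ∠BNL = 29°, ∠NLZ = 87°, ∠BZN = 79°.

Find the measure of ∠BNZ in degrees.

∠BNZ = 43°

1. ∠LBN = 58°  [△NBL]
2. ∠NBZ = 58°  [L on ray BZ]
3. ∠BNZ = 43°  [△NBZ]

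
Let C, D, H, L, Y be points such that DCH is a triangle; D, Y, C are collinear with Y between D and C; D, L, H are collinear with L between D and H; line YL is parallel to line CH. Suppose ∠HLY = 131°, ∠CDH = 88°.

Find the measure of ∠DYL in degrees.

1. ∠DLY = 49°  [linear pair at L on DH]
2. ∠LDY = 88°  [Y on DC, L on DH]
3. ∠DYL = 43°  [△DYL]

∠DYL = 43°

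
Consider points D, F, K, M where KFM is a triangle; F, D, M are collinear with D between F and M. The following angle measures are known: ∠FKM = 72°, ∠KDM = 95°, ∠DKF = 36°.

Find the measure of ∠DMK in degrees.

1. ∠FDK = 85°  [linear pair at D on FM]
2. ∠DFK = 59°  [△KFD]
3. ∠KFM = 59°  [D on ray FM]
4. ∠FMK = 49°  [△KFM]
5. ∠DMK = 49°  [D on ray MF]

∠DMK = 49°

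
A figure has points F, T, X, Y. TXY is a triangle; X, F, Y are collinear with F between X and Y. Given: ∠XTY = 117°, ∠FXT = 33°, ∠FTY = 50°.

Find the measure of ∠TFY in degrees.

∠TFY = 100°

1. ∠TXY = 33°  [F on ray XY]
2. ∠TYX = 30°  [△TXY]
3. ∠FYT = 30°  [F on ray YX]
4. ∠TFY = 100°  [△TFY]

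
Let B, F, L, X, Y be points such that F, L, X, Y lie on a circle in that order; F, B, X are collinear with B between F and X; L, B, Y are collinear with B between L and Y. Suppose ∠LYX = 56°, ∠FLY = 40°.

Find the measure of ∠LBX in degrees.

1. ∠LFX = 56°  [same arc LX]
2. ∠FBL = 84°  [△FBL]
3. ∠LBX = 96°  [linear pair at B on FX]

∠LBX = 96°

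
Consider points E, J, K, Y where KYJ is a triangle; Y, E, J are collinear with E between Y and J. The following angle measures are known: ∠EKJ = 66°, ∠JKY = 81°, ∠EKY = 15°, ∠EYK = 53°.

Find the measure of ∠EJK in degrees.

∠EJK = 46°

1. ∠KEY = 112°  [△KYE]
2. ∠JEK = 68°  [linear pair at E on YJ]
3. ∠EJK = 46°  [△KEJ]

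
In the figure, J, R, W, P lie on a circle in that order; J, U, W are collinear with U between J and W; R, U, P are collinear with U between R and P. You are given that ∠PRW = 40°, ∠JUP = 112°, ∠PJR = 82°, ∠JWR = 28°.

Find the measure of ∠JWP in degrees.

1. ∠PJW = 40°  [same arc WP]
2. ∠JPR = 28°  [△JUP]
3. ∠JRP = 70°  [△JRP]
4. ∠JWP = 70°  [same arc JP]

∠JWP = 70°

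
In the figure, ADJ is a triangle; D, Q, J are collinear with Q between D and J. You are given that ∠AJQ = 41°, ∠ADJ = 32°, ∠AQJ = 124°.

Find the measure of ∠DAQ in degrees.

∠DAQ = 92°

1. ∠ADQ = 32°  [Q on ray DJ]
2. ∠AQD = 56°  [linear pair at Q on DJ]
3. ∠DAQ = 92°  [△ADQ]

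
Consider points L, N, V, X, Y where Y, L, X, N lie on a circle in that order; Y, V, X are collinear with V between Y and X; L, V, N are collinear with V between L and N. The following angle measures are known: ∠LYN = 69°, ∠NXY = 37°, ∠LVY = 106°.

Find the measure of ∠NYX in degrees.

∠NYX = 32°

1. ∠NLY = 37°  [same arc YN]
2. ∠NVX = 106°  [vertical angles at V]
3. ∠LNY = 74°  [△YLN]
4. ∠NVY = 74°  [linear pair at V on YX]
5. ∠NYX = 32°  [△YVN]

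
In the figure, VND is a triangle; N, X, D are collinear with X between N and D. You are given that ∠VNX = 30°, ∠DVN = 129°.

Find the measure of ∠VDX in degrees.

1. ∠DNV = 30°  [X on ray ND]
2. ∠NDV = 21°  [△VND]
3. ∠VDX = 21°  [X on ray DN]

∠VDX = 21°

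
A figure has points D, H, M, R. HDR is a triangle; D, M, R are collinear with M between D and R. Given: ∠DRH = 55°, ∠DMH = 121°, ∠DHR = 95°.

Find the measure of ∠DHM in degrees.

1. ∠HDR = 30°  [△HDR]
2. ∠HDM = 30°  [M on ray DR]
3. ∠DHM = 29°  [△HDM]

∠DHM = 29°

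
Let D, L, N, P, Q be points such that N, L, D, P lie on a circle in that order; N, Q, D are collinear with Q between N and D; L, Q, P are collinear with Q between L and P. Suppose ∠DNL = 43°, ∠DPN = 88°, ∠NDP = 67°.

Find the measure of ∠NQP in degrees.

∠NQP = 110°

1. ∠DPL = 43°  [same arc LD]
2. ∠DQP = 70°  [△DQP]
3. ∠NQP = 110°  [linear pair at Q on ND]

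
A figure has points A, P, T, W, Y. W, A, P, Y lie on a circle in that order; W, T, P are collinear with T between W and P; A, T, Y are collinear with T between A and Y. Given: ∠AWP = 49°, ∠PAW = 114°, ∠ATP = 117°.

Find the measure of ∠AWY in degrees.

1. ∠AYP = 49°  [same arc AP]
2. ∠APW = 17°  [△WAP]
3. ∠PAY = 46°  [△ATP]
4. ∠APY = 85°  [△APY]
5. ∠AWY = 95°  [cyclic WAPY, opposite ∠W+∠P]

∠AWY = 95°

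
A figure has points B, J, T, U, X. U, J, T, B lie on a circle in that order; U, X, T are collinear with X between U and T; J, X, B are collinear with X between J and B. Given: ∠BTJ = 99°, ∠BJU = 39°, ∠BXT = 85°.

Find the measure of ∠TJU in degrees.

∠TJU = 64°

1. ∠BUJ = 81°  [cyclic UJTB, opposite ∠U+∠T]
2. ∠JBU = 60°  [△UJB]
3. ∠JXU = 85°  [vertical angles at X]
4. ∠JTU = 60°  [same arc UJ]
5. ∠JUT = 56°  [△UXJ]
6. ∠TJU = 64°  [△UJT]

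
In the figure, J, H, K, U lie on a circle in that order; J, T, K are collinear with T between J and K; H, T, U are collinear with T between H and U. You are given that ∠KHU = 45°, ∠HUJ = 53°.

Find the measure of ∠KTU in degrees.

∠KTU = 98°

1. ∠KJU = 45°  [same arc KU]
2. ∠JTU = 82°  [△JTU]
3. ∠KTU = 98°  [linear pair at T on JK]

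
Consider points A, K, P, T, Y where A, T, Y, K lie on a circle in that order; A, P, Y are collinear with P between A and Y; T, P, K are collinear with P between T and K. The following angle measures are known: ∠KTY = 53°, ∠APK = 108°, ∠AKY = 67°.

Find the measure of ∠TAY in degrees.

1. ∠TPY = 108°  [vertical angles at P]
2. ∠ATY = 113°  [cyclic ATYK, opposite ∠T+∠K]
3. ∠AYT = 19°  [△TPY]
4. ∠TAY = 48°  [△ATY]

∠TAY = 48°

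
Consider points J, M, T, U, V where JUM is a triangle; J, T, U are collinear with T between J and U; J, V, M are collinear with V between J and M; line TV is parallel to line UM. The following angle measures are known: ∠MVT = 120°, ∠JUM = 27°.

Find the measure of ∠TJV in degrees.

∠TJV = 93°

1. ∠JVT = 60°  [linear pair at V on JM]
2. ∠JTV = 27°  [TV∥UM, corresponding at T]
3. ∠TJV = 93°  [△JTV]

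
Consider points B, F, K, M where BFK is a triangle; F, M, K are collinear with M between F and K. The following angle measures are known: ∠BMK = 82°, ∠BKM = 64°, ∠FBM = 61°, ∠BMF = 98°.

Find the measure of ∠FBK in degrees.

∠FBK = 95°

1. ∠BKF = 64°  [M on ray KF]
2. ∠BFM = 21°  [△BFM]
3. ∠BFK = 21°  [M on ray FK]
4. ∠FBK = 95°  [△BFK]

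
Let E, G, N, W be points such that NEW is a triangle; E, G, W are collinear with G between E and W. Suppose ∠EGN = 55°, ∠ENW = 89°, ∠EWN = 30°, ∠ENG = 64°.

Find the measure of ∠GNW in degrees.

1. ∠NGW = 125°  [linear pair at G on EW]
2. ∠GWN = 30°  [G on ray WE]
3. ∠GNW = 25°  [△NGW]

∠GNW = 25°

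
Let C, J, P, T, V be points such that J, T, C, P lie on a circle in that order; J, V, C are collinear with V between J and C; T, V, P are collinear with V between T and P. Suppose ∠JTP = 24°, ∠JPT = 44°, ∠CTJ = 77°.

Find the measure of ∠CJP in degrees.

1. ∠JCP = 24°  [same arc JP]
2. ∠CPJ = 103°  [cyclic JTCP, opposite ∠T+∠P]
3. ∠CJP = 53°  [△JCP]

∠CJP = 53°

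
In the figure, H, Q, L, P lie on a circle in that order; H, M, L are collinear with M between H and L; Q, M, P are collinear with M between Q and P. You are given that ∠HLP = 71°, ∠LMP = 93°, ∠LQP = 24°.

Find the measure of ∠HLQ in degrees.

1. ∠HMQ = 93°  [vertical angles at M]
2. ∠LMQ = 87°  [linear pair at M on HL]
3. ∠HLQ = 69°  [△QML]

∠HLQ = 69°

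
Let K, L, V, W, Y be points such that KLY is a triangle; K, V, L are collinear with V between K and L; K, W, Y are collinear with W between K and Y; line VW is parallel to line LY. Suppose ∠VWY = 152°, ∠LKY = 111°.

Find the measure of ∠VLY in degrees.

1. ∠KWV = 28°  [linear pair at W on KY]
2. ∠VKW = 111°  [V on KL, W on KY]
3. ∠KVW = 41°  [△KVW]
4. ∠LVW = 139°  [linear pair at V on KL]
5. ∠VLY = 41°  [VW∥LY, co-interior at L–V]

∠VLY = 41°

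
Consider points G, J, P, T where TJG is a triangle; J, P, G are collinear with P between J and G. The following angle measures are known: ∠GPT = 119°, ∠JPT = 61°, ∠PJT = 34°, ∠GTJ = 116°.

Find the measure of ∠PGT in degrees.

1. ∠GJT = 34°  [P on ray JG]
2. ∠JGT = 30°  [△TJG]
3. ∠PGT = 30°  [P on ray GJ]

∠PGT = 30°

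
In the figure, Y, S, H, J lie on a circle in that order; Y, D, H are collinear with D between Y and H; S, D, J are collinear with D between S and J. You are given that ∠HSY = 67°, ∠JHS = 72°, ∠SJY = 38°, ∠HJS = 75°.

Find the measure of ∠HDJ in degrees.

1. ∠JYS = 108°  [cyclic YSHJ, opposite ∠Y+∠H]
2. ∠JSY = 34°  [△YSJ]
3. ∠JHY = 34°  [same arc YJ]
4. ∠HDJ = 71°  [△HDJ]

∠HDJ = 71°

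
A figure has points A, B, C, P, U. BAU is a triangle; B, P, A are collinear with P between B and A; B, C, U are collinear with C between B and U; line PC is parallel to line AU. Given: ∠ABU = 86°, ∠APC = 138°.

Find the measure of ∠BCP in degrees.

∠BCP = 52°

1. ∠CBP = 86°  [P on BA, C on BU]
2. ∠BPC = 42°  [linear pair at P on BA]
3. ∠BCP = 52°  [△BPC]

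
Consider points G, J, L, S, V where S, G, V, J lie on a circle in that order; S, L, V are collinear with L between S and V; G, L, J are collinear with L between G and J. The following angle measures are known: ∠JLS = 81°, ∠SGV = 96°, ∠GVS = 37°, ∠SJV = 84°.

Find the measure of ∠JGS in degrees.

1. ∠GLV = 81°  [vertical angles at L]
2. ∠GSV = 47°  [△SGV]
3. ∠GLS = 99°  [linear pair at L on SV]
4. ∠JGS = 34°  [△SLG]

∠JGS = 34°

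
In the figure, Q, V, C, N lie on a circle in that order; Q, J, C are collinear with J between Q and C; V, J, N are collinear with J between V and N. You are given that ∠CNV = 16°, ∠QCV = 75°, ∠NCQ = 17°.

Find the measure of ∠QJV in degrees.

1. ∠CQV = 16°  [same arc VC]
2. ∠NVQ = 17°  [same arc QN]
3. ∠QJV = 147°  [△QJV]

∠QJV = 147°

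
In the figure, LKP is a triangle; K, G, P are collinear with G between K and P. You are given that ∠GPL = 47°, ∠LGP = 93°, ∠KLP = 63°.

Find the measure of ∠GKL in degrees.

∠GKL = 70°

1. ∠KPL = 47°  [G on ray PK]
2. ∠LKP = 70°  [△LKP]
3. ∠GKL = 70°  [G on ray KP]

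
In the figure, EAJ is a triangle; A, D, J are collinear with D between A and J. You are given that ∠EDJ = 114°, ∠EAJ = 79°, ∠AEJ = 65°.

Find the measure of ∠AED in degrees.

∠AED = 35°

1. ∠ADE = 66°  [linear pair at D on AJ]
2. ∠DAE = 79°  [D on ray AJ]
3. ∠AED = 35°  [△EAD]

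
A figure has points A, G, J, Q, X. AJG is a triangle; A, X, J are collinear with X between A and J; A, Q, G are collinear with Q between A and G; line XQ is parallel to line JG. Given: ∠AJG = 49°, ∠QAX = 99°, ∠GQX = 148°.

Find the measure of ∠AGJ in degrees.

1. ∠AXQ = 49°  [XQ∥JG, corresponding at X]
2. ∠AQX = 32°  [△AXQ]
3. ∠AGJ = 32°  [XQ∥JG, corresponding at Q]

∠AGJ = 32°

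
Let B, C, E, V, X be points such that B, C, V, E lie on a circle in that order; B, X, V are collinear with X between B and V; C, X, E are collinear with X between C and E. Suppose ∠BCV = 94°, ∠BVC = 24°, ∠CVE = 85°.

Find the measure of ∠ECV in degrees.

1. ∠CBV = 62°  [△BCV]
2. ∠CEV = 62°  [same arc CV]
3. ∠ECV = 33°  [△CVE]

∠ECV = 33°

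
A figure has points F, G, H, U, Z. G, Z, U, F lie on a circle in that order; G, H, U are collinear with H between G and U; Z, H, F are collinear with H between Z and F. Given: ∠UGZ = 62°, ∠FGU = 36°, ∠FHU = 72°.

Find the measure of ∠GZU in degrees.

∠GZU = 82°

1. ∠UFZ = 62°  [same arc ZU]
2. ∠FUG = 46°  [△UHF]
3. ∠GFU = 98°  [△GUF]
4. ∠GZU = 82°  [cyclic GZUF, opposite ∠Z+∠F]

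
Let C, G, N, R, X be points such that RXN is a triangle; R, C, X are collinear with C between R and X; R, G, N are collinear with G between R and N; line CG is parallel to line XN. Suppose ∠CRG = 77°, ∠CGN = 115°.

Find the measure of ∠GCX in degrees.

∠GCX = 142°

1. ∠CGR = 65°  [linear pair at G on RN]
2. ∠GCR = 38°  [△RCG]
3. ∠GCX = 142°  [linear pair at C on RX]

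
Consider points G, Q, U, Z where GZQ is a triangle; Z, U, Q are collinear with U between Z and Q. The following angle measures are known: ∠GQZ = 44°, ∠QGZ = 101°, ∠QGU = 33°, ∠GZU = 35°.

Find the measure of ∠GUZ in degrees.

1. ∠GQU = 44°  [U on ray QZ]
2. ∠GUQ = 103°  [△GUQ]
3. ∠GUZ = 77°  [linear pair at U on ZQ]

∠GUZ = 77°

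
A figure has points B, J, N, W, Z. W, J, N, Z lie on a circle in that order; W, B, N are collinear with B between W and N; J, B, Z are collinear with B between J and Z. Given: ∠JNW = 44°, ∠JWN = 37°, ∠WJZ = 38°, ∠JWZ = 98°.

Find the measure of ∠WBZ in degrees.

∠WBZ = 75°

1. ∠JZN = 37°  [same arc JN]
2. ∠WNZ = 38°  [same arc WZ]
3. ∠NBZ = 105°  [△NBZ]
4. ∠WBZ = 75°  [linear pair at B on WN]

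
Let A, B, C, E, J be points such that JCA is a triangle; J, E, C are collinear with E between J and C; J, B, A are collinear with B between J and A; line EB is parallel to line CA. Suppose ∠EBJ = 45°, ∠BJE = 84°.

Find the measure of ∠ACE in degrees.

∠ACE = 51°

1. ∠BEJ = 51°  [△JEB]
2. ∠BEC = 129°  [linear pair at E on JC]
3. ∠ACE = 51°  [EB∥CA, co-interior at C–E]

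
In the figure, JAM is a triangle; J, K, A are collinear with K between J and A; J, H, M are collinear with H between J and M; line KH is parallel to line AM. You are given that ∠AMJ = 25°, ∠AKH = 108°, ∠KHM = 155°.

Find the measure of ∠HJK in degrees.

1. ∠JHK = 25°  [KH∥AM, corresponding at H]
2. ∠HKJ = 72°  [linear pair at K on JA]
3. ∠HJK = 83°  [△JKH]

∠HJK = 83°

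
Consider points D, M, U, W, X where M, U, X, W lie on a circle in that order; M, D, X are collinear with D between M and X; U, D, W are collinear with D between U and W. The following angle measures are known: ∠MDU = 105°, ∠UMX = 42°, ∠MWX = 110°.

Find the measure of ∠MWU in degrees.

∠MWU = 68°

1. ∠MUX = 70°  [cyclic MUXW, opposite ∠U+∠W]
2. ∠MXU = 68°  [△MUX]
3. ∠MWU = 68°  [same arc MU]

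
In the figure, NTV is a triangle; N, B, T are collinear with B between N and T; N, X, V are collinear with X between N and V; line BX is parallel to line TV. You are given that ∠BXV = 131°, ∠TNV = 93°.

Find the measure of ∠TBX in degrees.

1. ∠BXN = 49°  [linear pair at X on NV]
2. ∠BNX = 93°  [B on NT, X on NV]
3. ∠NBX = 38°  [△NBX]
4. ∠TBX = 142°  [linear pair at B on NT]

∠TBX = 142°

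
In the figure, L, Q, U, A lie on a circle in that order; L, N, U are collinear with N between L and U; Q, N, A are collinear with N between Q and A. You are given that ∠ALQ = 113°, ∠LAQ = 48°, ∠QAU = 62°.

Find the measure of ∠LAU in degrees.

∠LAU = 110°

1. ∠AUQ = 67°  [cyclic LQUA, opposite ∠L+∠U]
2. ∠AQL = 19°  [△LQA]
3. ∠AQU = 51°  [△QUA]
4. ∠AUL = 19°  [same arc LA]
5. ∠ALU = 51°  [same arc UA]
6. ∠LAU = 110°  [△LUA]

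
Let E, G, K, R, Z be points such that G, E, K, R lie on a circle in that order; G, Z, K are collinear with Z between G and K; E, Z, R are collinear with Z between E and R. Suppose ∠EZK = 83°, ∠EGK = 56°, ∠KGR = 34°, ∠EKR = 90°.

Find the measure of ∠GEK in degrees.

∠GEK = 61°

1. ∠KER = 34°  [same arc KR]
2. ∠EKG = 63°  [△EZK]
3. ∠GEK = 61°  [△GEK]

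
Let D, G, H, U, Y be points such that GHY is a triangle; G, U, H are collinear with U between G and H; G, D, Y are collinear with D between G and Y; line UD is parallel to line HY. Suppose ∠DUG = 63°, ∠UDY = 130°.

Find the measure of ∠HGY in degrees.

1. ∠GDU = 50°  [linear pair at D on GY]
2. ∠DGU = 67°  [△GUD]
3. ∠HGY = 67°  [U on GH, D on GY]

∠HGY = 67°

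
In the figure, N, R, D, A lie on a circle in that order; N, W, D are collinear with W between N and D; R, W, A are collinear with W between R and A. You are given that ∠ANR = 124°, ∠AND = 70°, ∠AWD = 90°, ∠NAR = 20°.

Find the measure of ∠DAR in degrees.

1. ∠ADR = 56°  [cyclic NRDA, opposite ∠N+∠D]
2. ∠ARD = 70°  [same arc DA]
3. ∠DAR = 54°  [△RDA]

∠DAR = 54°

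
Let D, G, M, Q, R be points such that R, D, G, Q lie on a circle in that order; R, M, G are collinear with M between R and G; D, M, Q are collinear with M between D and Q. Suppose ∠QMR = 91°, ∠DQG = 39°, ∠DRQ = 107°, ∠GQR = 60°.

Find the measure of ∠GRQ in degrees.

∠GRQ = 68°

1. ∠GMQ = 89°  [linear pair at M on RG]
2. ∠QGR = 52°  [△GMQ]
3. ∠GRQ = 68°  [△RGQ]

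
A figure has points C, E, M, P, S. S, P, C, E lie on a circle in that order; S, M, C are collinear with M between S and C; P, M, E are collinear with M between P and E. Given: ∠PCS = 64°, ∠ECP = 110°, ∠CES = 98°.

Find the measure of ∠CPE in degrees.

1. ∠CPS = 82°  [cyclic SPCE, opposite ∠P+∠E]
2. ∠CSP = 34°  [△SPC]
3. ∠CEP = 34°  [same arc PC]
4. ∠CPE = 36°  [△PCE]

∠CPE = 36°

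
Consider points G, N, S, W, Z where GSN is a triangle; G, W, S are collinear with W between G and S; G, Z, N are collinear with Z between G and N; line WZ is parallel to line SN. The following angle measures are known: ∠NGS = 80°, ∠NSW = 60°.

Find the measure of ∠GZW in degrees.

∠GZW = 40°

1. ∠GSN = 60°  [W on ray SG]
2. ∠GNS = 40°  [△GSN]
3. ∠GZW = 40°  [WZ∥SN, corresponding at Z]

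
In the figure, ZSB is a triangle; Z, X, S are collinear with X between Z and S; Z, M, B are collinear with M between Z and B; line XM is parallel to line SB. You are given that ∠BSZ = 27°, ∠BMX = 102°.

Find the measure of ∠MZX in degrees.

1. ∠MXZ = 27°  [XM∥SB, corresponding at X]
2. ∠XMZ = 78°  [linear pair at M on ZB]
3. ∠MZX = 75°  [△ZXM]

∠MZX = 75°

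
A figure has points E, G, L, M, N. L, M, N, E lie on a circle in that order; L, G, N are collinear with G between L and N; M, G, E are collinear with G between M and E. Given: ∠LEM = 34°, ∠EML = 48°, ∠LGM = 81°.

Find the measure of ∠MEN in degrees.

1. ∠ENL = 48°  [same arc LE]
2. ∠EGN = 81°  [vertical angles at G]
3. ∠MEN = 51°  [△NGE]

∠MEN = 51°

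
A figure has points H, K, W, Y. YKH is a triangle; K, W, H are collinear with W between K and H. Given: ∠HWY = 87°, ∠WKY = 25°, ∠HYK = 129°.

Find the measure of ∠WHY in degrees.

∠WHY = 26°

1. ∠HKY = 25°  [W on ray KH]
2. ∠KHY = 26°  [△YKH]
3. ∠WHY = 26°  [W on ray HK]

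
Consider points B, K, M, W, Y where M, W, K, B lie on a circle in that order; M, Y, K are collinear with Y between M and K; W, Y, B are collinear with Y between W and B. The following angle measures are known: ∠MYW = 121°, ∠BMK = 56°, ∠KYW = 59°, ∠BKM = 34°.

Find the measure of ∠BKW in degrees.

∠BKW = 99°

1. ∠BYK = 121°  [vertical angles at Y]
2. ∠BWK = 56°  [same arc KB]
3. ∠KBW = 25°  [△KYB]
4. ∠BKW = 99°  [△WKB]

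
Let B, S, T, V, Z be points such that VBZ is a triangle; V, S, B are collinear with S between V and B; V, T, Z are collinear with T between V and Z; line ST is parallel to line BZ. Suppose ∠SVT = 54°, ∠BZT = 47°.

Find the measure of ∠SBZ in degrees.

∠SBZ = 79°

1. ∠BVZ = 54°  [S on VB, T on VZ]
2. ∠BZV = 47°  [T on ray ZV]
3. ∠VBZ = 79°  [△VBZ]
4. ∠SBZ = 79°  [S on ray BV]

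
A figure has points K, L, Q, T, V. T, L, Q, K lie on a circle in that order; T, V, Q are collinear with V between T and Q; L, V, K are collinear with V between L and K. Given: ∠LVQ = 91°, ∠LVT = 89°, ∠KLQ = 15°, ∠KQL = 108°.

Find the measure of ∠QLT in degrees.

∠QLT = 49°

1. ∠KVQ = 89°  [vertical angles at V]
2. ∠KTQ = 15°  [same arc QK]
3. ∠LKQ = 57°  [△LQK]
4. ∠KQT = 34°  [△QVK]
5. ∠QKT = 131°  [△TQK]
6. ∠QLT = 49°  [cyclic TLQK, opposite ∠L+∠K]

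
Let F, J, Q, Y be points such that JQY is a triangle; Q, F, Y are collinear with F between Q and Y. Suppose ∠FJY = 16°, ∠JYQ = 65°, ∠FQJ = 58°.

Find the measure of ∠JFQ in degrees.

1. ∠FYJ = 65°  [F on ray YQ]
2. ∠JFY = 99°  [△JFY]
3. ∠JFQ = 81°  [linear pair at F on QY]

∠JFQ = 81°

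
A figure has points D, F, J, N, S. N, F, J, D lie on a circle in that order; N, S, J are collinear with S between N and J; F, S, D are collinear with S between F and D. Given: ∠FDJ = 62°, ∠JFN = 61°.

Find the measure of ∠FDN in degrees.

1. ∠FNJ = 62°  [same arc FJ]
2. ∠FJN = 57°  [△NFJ]
3. ∠FDN = 57°  [same arc NF]

∠FDN = 57°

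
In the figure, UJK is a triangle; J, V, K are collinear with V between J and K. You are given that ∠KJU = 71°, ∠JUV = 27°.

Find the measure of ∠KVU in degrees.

∠KVU = 98°

1. ∠UJV = 71°  [V on ray JK]
2. ∠JVU = 82°  [△UJV]
3. ∠KVU = 98°  [linear pair at V on JK]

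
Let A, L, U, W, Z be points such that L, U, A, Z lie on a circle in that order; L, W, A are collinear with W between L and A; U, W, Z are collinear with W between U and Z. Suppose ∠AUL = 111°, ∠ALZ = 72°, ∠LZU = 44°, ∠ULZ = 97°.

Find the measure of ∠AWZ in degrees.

1. ∠AZL = 69°  [cyclic LUAZ, opposite ∠U+∠Z]
2. ∠AUZ = 72°  [same arc AZ]
3. ∠LAZ = 39°  [△LAZ]
4. ∠UAZ = 83°  [cyclic LUAZ, opposite ∠L+∠A]
5. ∠AZU = 25°  [△UAZ]
6. ∠AWZ = 116°  [△AWZ]

∠AWZ = 116°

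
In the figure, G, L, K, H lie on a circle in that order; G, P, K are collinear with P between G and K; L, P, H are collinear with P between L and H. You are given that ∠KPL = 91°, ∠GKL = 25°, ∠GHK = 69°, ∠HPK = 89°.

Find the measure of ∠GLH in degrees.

∠GLH = 47°

1. ∠GPL = 89°  [linear pair at P on GK]
2. ∠GLK = 111°  [cyclic GLKH, opposite ∠L+∠H]
3. ∠KGL = 44°  [△GLK]
4. ∠GLH = 47°  [△GPL]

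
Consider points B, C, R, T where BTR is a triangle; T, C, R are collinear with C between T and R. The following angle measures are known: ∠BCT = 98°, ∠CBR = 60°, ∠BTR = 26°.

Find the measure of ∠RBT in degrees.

∠RBT = 116°

1. ∠BCR = 82°  [linear pair at C on TR]
2. ∠BRC = 38°  [△BCR]
3. ∠BRT = 38°  [C on ray RT]
4. ∠RBT = 116°  [△BTR]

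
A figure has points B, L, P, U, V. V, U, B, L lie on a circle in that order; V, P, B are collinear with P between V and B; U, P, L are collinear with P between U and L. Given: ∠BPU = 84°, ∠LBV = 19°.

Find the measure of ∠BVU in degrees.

1. ∠UPV = 96°  [linear pair at P on VB]
2. ∠LUV = 19°  [same arc VL]
3. ∠BVU = 65°  [△VPU]

∠BVU = 65°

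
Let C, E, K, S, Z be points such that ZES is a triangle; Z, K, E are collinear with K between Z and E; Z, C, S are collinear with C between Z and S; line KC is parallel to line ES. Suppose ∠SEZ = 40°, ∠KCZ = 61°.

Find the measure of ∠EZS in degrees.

∠EZS = 79°

1. ∠CKZ = 40°  [KC∥ES, corresponding at K]
2. ∠CZK = 79°  [△ZKC]
3. ∠EZS = 79°  [K on ZE, C on ZS]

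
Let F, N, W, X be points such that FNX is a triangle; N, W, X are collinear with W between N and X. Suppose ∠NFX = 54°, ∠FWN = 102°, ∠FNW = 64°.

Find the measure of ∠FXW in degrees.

1. ∠FNX = 64°  [W on ray NX]
2. ∠FXN = 62°  [△FNX]
3. ∠FXW = 62°  [W on ray XN]

∠FXW = 62°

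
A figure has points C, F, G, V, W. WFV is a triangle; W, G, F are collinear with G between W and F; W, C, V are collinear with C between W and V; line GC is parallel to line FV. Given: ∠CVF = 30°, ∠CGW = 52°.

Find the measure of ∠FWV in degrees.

∠FWV = 98°

1. ∠FVW = 30°  [C on ray VW]
2. ∠VFW = 52°  [GC∥FV, corresponding at G]
3. ∠FWV = 98°  [△WFV]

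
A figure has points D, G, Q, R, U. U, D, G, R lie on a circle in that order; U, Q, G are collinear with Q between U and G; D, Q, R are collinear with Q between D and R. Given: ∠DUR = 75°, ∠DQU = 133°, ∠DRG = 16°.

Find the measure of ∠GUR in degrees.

1. ∠DGR = 105°  [cyclic UDGR, opposite ∠U+∠G]
2. ∠GDR = 59°  [△DGR]
3. ∠GUR = 59°  [same arc GR]

∠GUR = 59°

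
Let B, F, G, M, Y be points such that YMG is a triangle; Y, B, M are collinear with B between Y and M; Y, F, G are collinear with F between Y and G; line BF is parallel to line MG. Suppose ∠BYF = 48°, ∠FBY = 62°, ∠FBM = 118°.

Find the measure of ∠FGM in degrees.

1. ∠BFY = 70°  [△YBF]
2. ∠BFG = 110°  [linear pair at F on YG]
3. ∠FGM = 70°  [BF∥MG, co-interior at G–F]

∠FGM = 70°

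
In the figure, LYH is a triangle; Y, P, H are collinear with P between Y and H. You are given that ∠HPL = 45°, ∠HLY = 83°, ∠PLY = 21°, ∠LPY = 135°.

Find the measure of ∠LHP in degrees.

∠LHP = 73°

1. ∠LYP = 24°  [△LYP]
2. ∠HYL = 24°  [P on ray YH]
3. ∠LHY = 73°  [△LYH]
4. ∠LHP = 73°  [P on ray HY]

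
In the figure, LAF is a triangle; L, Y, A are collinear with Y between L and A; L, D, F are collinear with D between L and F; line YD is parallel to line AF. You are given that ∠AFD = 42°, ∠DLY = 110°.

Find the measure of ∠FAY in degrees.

1. ∠AFL = 42°  [D on ray FL]
2. ∠ALF = 110°  [Y on LA, D on LF]
3. ∠FAL = 28°  [△LAF]
4. ∠FAY = 28°  [Y on ray AL]

∠FAY = 28°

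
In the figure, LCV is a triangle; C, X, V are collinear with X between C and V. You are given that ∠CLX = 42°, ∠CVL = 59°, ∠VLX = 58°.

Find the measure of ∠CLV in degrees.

∠CLV = 100°

1. ∠LVX = 59°  [X on ray VC]
2. ∠LXV = 63°  [△LXV]
3. ∠CXL = 117°  [linear pair at X on CV]
4. ∠LCX = 21°  [△LCX]
5. ∠LCV = 21°  [X on ray CV]
6. ∠CLV = 100°  [△LCV]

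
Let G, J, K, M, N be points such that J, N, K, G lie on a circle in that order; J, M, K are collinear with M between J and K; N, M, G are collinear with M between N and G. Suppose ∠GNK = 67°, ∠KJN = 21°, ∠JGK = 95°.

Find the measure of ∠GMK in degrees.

∠GMK = 141°

1. ∠GJK = 67°  [same arc KG]
2. ∠KGN = 21°  [same arc NK]
3. ∠GKJ = 18°  [△JKG]
4. ∠GMK = 141°  [△KMG]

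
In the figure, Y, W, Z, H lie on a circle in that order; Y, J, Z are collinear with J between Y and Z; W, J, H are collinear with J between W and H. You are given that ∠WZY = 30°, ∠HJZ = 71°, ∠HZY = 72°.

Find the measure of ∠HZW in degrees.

1. ∠WHY = 30°  [same arc YW]
2. ∠HWY = 72°  [same arc YH]
3. ∠HYW = 78°  [△YWH]
4. ∠HZW = 102°  [cyclic YWZH, opposite ∠Y+∠Z]

∠HZW = 102°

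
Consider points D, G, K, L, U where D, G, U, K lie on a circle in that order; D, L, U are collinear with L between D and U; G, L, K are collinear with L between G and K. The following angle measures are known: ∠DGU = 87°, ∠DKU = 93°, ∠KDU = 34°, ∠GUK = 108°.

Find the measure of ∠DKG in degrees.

1. ∠DUK = 53°  [△DUK]
2. ∠GDK = 72°  [cyclic DGUK, opposite ∠D+∠U]
3. ∠DGK = 53°  [same arc DK]
4. ∠DKG = 55°  [△DGK]

∠DKG = 55°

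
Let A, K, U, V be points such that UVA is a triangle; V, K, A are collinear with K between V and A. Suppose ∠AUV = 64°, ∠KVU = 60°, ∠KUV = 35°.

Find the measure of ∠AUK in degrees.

1. ∠UKV = 85°  [△UVK]
2. ∠AVU = 60°  [K on ray VA]
3. ∠AKU = 95°  [linear pair at K on VA]
4. ∠UAV = 56°  [△UVA]
5. ∠KAU = 56°  [K on ray AV]
6. ∠AUK = 29°  [△UKA]

∠AUK = 29°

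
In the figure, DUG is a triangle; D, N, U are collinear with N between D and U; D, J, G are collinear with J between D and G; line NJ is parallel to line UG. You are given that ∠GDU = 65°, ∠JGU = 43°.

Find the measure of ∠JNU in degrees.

∠JNU = 108°

1. ∠DGU = 43°  [J on ray GD]
2. ∠DUG = 72°  [△DUG]
3. ∠DNJ = 72°  [NJ∥UG, corresponding at N]
4. ∠JNU = 108°  [linear pair at N on DU]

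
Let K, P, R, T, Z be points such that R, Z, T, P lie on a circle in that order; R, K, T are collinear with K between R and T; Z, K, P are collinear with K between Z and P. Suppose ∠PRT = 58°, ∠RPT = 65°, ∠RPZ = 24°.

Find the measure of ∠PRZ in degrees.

1. ∠PTR = 57°  [△RTP]
2. ∠PZR = 57°  [same arc RP]
3. ∠PRZ = 99°  [△RZP]

∠PRZ = 99°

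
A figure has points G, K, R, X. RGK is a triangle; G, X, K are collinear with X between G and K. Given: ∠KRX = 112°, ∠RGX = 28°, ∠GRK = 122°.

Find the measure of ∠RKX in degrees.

1. ∠KGR = 28°  [X on ray GK]
2. ∠GKR = 30°  [△RGK]
3. ∠RKX = 30°  [X on ray KG]

∠RKX = 30°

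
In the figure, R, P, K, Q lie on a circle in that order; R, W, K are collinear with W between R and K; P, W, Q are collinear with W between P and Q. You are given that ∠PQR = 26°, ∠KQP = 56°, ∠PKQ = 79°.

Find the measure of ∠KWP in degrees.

∠KWP = 109°

1. ∠PKR = 26°  [same arc RP]
2. ∠KPQ = 45°  [△PKQ]
3. ∠KWP = 109°  [△PWK]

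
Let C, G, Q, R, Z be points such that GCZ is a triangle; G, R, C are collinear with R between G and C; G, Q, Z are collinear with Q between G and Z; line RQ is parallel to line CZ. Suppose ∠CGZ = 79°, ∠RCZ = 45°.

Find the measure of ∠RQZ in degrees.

∠RQZ = 124°

1. ∠GCZ = 45°  [R on ray CG]
2. ∠CZG = 56°  [△GCZ]
3. ∠GQR = 56°  [RQ∥CZ, corresponding at Q]
4. ∠RQZ = 124°  [linear pair at Q on GZ]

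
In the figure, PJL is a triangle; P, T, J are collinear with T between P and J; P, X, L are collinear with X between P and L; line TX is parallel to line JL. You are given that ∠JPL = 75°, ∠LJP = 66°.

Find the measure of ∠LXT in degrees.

1. ∠JLP = 39°  [△PJL]
2. ∠PXT = 39°  [TX∥JL, corresponding at X]
3. ∠LXT = 141°  [linear pair at X on PL]

∠LXT = 141°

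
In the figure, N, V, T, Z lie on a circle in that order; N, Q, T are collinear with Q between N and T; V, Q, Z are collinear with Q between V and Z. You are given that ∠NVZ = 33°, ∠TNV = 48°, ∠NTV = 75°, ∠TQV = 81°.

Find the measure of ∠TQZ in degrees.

1. ∠NTZ = 33°  [same arc NZ]
2. ∠TZV = 48°  [same arc VT]
3. ∠TQZ = 99°  [△TQZ]

∠TQZ = 99°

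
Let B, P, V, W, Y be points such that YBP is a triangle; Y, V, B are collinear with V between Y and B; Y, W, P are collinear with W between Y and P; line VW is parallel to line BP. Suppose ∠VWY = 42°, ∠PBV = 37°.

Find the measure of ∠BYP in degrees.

∠BYP = 101°

1. ∠BPY = 42°  [VW∥BP, corresponding at W]
2. ∠PBY = 37°  [V on ray BY]
3. ∠BYP = 101°  [△YBP]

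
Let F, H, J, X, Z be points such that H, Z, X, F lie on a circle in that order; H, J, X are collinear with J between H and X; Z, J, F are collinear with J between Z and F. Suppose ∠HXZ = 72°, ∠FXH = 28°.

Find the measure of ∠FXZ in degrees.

1. ∠HFZ = 72°  [same arc HZ]
2. ∠FZH = 28°  [same arc HF]
3. ∠FHZ = 80°  [△HZF]
4. ∠FXZ = 100°  [cyclic HZXF, opposite ∠H+∠X]

∠FXZ = 100°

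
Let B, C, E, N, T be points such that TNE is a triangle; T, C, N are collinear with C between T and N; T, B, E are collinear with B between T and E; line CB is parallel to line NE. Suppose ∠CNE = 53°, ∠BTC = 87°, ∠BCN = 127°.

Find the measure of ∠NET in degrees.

∠NET = 40°

1. ∠ENT = 53°  [C on ray NT]
2. ∠ETN = 87°  [C on TN, B on TE]
3. ∠NET = 40°  [△TNE]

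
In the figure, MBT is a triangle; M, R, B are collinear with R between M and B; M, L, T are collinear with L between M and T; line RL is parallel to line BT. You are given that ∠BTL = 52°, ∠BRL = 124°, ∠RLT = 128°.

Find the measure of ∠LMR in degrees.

∠LMR = 72°

1. ∠LRM = 56°  [linear pair at R on MB]
2. ∠MLR = 52°  [linear pair at L on MT]
3. ∠LMR = 72°  [△MRL]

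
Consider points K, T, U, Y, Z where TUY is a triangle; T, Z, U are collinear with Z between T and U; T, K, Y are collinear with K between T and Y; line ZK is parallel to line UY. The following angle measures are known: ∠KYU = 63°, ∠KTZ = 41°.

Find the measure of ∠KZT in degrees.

∠KZT = 76°

1. ∠TYU = 63°  [K on ray YT]
2. ∠UTY = 41°  [Z on TU, K on TY]
3. ∠TUY = 76°  [△TUY]
4. ∠KZT = 76°  [ZK∥UY, corresponding at Z]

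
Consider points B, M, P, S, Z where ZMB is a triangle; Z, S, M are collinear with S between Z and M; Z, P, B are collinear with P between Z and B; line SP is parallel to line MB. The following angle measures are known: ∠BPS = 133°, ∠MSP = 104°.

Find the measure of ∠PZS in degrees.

∠PZS = 57°

1. ∠SPZ = 47°  [linear pair at P on ZB]
2. ∠PSZ = 76°  [linear pair at S on ZM]
3. ∠PZS = 57°  [△ZSP]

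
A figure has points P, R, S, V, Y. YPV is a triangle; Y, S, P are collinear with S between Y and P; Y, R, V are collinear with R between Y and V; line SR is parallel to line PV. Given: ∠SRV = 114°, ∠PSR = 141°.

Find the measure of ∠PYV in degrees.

1. ∠SRY = 66°  [linear pair at R on YV]
2. ∠RSY = 39°  [linear pair at S on YP]
3. ∠RYS = 75°  [△YSR]
4. ∠PYV = 75°  [S on YP, R on YV]

∠PYV = 75°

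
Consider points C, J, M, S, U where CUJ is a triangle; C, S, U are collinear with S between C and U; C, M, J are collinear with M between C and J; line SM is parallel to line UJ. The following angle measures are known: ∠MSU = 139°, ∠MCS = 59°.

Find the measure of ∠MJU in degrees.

1. ∠CSM = 41°  [linear pair at S on CU]
2. ∠CMS = 80°  [△CSM]
3. ∠JMS = 100°  [linear pair at M on CJ]
4. ∠MJU = 80°  [SM∥UJ, co-interior at J–M]

∠MJU = 80°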